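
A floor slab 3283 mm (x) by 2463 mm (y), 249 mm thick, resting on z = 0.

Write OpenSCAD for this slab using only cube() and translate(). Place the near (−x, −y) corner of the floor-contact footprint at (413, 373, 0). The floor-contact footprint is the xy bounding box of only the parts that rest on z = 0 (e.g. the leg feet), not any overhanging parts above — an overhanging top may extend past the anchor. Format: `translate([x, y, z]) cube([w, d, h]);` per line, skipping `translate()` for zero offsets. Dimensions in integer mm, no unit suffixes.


translate([413, 373, 0]) cube([3283, 2463, 249]);


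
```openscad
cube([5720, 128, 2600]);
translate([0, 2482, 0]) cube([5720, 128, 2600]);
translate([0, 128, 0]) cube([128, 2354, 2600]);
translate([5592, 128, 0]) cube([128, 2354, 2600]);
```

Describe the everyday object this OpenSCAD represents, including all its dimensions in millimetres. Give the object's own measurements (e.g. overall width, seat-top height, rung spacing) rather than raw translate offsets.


The wall frame of a small rectangular building: four walls, each 2600 mm tall and 128 mm thick, enclosing a footprint 5720 mm (x) by 2610 mm (y) outside-to-outside, with no floor or roof. The front and back walls (the −y and +y sides) span the full width; the two side walls fit between them.


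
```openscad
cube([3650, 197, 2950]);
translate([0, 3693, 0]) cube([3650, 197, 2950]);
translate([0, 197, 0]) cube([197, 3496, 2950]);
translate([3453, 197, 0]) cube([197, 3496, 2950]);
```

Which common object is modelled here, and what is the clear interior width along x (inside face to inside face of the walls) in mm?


A house (or room) frame. The interior width is 3256 mm.

Four 2950 mm walls enclosing a rectangle with no floor or roof — a room or house frame. Outside width is 3650 mm and wall thickness is 197 mm, so the interior width is 3650 − 2 × 197 = 3256 mm.


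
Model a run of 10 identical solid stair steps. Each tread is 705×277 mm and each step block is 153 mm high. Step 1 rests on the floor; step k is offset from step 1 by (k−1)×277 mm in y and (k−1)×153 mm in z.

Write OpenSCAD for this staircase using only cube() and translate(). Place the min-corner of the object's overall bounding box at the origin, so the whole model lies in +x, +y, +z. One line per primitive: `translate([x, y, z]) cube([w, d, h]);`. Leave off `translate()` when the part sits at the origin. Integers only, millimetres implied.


cube([705, 277, 153]);
translate([0, 277, 153]) cube([705, 277, 153]);
translate([0, 554, 306]) cube([705, 277, 153]);
translate([0, 831, 459]) cube([705, 277, 153]);
translate([0, 1108, 612]) cube([705, 277, 153]);
translate([0, 1385, 765]) cube([705, 277, 153]);
translate([0, 1662, 918]) cube([705, 277, 153]);
translate([0, 1939, 1071]) cube([705, 277, 153]);
translate([0, 2216, 1224]) cube([705, 277, 153]);
translate([0, 2493, 1377]) cube([705, 277, 153]);


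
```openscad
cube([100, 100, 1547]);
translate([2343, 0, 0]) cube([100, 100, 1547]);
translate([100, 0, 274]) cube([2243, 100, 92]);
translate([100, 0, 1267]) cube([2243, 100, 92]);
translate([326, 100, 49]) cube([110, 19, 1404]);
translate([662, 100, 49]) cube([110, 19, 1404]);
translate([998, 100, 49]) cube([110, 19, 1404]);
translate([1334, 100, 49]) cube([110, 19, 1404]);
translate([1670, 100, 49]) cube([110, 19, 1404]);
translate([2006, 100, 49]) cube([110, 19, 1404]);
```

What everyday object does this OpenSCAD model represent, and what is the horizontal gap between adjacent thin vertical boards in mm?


A fence section. The picket gap is 226 mm.

Two posts, two rails, 6 pickets — a fence section. Span 2243 mm holds 6 pickets of 110 mm with 7 equal gaps: ⌊(2243 − 6·110) / 7⌋ = 226 mm.


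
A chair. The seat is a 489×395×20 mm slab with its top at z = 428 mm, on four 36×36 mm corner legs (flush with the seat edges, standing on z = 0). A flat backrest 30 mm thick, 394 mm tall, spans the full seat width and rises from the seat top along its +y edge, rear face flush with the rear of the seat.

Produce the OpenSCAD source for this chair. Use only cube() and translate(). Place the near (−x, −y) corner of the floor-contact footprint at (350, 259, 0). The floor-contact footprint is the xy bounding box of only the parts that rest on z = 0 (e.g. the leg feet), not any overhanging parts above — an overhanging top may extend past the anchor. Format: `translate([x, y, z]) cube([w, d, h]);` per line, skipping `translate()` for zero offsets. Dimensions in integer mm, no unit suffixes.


translate([350, 259, 408]) cube([489, 395, 20]);
translate([350, 259, 0]) cube([36, 36, 408]);
translate([803, 259, 0]) cube([36, 36, 408]);
translate([350, 618, 0]) cube([36, 36, 408]);
translate([803, 618, 0]) cube([36, 36, 408]);
translate([350, 624, 428]) cube([489, 30, 394]);


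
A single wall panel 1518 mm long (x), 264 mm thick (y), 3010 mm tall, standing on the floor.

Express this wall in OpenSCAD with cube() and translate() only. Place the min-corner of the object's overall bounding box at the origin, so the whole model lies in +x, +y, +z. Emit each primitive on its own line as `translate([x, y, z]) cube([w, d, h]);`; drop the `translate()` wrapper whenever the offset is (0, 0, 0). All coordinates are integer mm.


cube([1518, 264, 3010]);


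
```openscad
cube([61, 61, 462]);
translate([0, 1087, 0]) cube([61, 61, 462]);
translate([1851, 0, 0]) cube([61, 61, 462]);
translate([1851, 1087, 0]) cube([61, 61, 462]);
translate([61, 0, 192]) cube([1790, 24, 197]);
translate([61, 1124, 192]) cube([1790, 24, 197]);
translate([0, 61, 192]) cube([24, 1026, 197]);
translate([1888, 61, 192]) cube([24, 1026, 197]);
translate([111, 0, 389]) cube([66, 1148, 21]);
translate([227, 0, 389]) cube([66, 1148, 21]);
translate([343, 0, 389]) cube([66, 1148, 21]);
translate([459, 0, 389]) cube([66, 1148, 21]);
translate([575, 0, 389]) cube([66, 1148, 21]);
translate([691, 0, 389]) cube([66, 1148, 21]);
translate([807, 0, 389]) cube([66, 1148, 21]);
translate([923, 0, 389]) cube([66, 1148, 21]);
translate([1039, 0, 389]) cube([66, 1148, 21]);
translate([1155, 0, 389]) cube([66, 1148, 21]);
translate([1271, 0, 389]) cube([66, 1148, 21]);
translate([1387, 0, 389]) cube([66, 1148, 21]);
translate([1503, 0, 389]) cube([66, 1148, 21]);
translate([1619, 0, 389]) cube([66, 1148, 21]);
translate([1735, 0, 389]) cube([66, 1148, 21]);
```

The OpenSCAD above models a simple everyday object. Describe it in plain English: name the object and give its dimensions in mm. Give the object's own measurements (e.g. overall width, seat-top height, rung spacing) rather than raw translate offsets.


A bed frame 1912 mm long (x) by 1148 mm wide (y). Four 61×61 mm corner posts, 462 mm tall, at the corners of the footprint. Four rails of 24 mm thickness and 197 mm height run between adjacent posts with their undersides at z = 192 mm, their outer faces flush with the outside of the frame (the two x-running rails run between the posts' inner faces; the two y-running rails run between the posts' inner faces). 15 slats, each 66 mm wide (x) and 21 mm thick, lie across the top of the two x-running rails, running the full 1148 mm width of the frame in y; along x they sit between the end posts with a 50 mm gap after the −x posts and between neighbouring slats and before the +x posts.


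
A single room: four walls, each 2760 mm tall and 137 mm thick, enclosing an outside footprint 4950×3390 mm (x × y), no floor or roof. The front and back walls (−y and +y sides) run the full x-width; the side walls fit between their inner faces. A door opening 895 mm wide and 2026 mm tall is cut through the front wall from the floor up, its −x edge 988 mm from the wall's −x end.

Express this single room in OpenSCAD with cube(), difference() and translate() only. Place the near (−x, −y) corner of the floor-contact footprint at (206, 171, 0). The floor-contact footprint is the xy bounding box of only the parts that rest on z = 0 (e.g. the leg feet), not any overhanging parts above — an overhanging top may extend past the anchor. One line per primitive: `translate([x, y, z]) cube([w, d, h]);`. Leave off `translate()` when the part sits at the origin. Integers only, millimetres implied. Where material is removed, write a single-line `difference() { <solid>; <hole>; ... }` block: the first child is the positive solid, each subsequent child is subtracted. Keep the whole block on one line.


difference() { translate([206, 171, 0]) cube([4950, 137, 2760]); translate([1194, 171, 0]) cube([895, 137, 2026]); }
translate([206, 3424, 0]) cube([4950, 137, 2760]);
translate([206, 308, 0]) cube([137, 3116, 2760]);
translate([5019, 308, 0]) cube([137, 3116, 2760]);


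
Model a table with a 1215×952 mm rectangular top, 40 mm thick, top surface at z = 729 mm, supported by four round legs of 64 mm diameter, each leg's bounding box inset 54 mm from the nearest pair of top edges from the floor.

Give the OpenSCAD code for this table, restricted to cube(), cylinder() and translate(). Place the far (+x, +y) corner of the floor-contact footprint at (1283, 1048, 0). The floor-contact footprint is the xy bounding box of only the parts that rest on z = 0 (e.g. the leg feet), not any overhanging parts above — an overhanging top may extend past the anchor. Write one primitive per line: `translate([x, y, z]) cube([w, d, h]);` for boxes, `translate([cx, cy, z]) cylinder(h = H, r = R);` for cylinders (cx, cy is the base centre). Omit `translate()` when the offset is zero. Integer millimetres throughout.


// leg_h = 729 - 40 = 689
translate([122, 150, 689]) cube([1215, 952, 40]);
translate([208, 236, 0]) cylinder(h = 689, r = 32);
translate([1251, 236, 0]) cylinder(h = 689, r = 32);
translate([208, 1016, 0]) cylinder(h = 689, r = 32);
translate([1251, 1016, 0]) cylinder(h = 689, r = 32);


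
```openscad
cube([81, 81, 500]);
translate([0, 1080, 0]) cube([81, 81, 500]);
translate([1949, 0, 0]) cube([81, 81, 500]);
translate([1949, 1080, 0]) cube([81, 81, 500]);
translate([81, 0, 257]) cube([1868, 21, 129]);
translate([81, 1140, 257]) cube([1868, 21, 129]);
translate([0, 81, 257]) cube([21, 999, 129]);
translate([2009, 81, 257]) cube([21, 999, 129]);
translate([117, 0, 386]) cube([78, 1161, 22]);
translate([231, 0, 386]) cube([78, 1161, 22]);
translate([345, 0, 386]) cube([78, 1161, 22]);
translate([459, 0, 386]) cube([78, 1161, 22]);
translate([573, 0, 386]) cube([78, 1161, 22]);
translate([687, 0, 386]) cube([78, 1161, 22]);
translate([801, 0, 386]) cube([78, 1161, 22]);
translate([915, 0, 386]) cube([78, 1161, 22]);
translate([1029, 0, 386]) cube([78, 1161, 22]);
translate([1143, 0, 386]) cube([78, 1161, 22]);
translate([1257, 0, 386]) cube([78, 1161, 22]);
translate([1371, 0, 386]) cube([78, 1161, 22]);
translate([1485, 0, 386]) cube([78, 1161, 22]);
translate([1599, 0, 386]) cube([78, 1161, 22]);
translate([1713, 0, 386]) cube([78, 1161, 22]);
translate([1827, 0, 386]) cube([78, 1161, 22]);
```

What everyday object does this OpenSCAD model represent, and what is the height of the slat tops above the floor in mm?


A bed frame. The slat-top height is 408 mm.

Four posts, four rails, and a row of slats — a bed frame. Slats sit on the rails at z = 257 + 129 = 386; with slat thickness 22, the top is 408 mm.


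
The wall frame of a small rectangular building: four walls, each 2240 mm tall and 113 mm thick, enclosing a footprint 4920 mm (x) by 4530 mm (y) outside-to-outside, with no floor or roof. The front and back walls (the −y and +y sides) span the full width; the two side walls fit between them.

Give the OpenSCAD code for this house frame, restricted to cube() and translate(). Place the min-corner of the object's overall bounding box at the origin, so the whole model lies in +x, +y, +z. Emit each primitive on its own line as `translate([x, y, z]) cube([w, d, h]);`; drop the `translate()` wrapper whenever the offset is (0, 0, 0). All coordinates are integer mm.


cube([4920, 113, 2240]);
translate([0, 4417, 0]) cube([4920, 113, 2240]);
translate([0, 113, 0]) cube([113, 4304, 2240]);
translate([4807, 113, 0]) cube([113, 4304, 2240]);


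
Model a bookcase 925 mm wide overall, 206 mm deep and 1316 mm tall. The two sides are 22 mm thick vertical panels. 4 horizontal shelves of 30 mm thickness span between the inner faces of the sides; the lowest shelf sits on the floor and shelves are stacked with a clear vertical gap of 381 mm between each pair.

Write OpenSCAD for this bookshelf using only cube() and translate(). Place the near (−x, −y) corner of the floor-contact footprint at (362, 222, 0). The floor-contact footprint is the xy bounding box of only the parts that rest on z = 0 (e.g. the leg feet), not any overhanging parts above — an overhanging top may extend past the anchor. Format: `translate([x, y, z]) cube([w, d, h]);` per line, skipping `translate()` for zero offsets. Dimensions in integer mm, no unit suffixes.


translate([362, 222, 0]) cube([22, 206, 1316]);
translate([1265, 222, 0]) cube([22, 206, 1316]);
translate([384, 222, 0]) cube([881, 206, 30]);
translate([384, 222, 411]) cube([881, 206, 30]);
translate([384, 222, 822]) cube([881, 206, 30]);
translate([384, 222, 1233]) cube([881, 206, 30]);


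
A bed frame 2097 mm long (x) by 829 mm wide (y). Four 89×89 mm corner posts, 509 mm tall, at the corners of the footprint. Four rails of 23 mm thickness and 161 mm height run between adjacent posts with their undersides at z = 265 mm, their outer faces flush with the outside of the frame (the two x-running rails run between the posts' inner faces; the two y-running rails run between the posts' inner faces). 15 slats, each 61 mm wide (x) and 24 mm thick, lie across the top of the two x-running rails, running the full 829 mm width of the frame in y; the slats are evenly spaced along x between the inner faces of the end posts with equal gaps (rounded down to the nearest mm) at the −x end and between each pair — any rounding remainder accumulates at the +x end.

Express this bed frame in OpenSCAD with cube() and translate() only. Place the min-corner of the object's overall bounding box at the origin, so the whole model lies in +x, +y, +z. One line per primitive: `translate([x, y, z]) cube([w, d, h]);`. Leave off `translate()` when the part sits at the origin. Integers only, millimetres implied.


cube([89, 89, 509]);
translate([0, 740, 0]) cube([89, 89, 509]);
translate([2008, 0, 0]) cube([89, 89, 509]);
translate([2008, 740, 0]) cube([89, 89, 509]);
translate([89, 0, 265]) cube([1919, 23, 161]);
translate([89, 806, 265]) cube([1919, 23, 161]);
translate([0, 89, 265]) cube([23, 651, 161]);
translate([2074, 89, 265]) cube([23, 651, 161]);
translate([151, 0, 426]) cube([61, 829, 24]);
translate([274, 0, 426]) cube([61, 829, 24]);
translate([397, 0, 426]) cube([61, 829, 24]);
translate([520, 0, 426]) cube([61, 829, 24]);
translate([643, 0, 426]) cube([61, 829, 24]);
translate([766, 0, 426]) cube([61, 829, 24]);
translate([889, 0, 426]) cube([61, 829, 24]);
translate([1012, 0, 426]) cube([61, 829, 24]);
translate([1135, 0, 426]) cube([61, 829, 24]);
translate([1258, 0, 426]) cube([61, 829, 24]);
translate([1381, 0, 426]) cube([61, 829, 24]);
translate([1504, 0, 426]) cube([61, 829, 24]);
translate([1627, 0, 426]) cube([61, 829, 24]);
translate([1750, 0, 426]) cube([61, 829, 24]);
translate([1873, 0, 426]) cube([61, 829, 24]);


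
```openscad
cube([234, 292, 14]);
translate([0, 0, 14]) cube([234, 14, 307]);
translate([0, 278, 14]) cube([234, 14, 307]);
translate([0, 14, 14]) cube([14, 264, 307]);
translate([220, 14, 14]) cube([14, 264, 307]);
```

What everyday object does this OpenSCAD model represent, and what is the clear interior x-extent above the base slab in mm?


An open box. The internal width is 206 mm.

A 234×292 base slab with four walls standing on it — an open box. The base is 234 mm wide and the walls are 14 mm thick, so the internal width is 234 − 2 × 14 = 206 mm.


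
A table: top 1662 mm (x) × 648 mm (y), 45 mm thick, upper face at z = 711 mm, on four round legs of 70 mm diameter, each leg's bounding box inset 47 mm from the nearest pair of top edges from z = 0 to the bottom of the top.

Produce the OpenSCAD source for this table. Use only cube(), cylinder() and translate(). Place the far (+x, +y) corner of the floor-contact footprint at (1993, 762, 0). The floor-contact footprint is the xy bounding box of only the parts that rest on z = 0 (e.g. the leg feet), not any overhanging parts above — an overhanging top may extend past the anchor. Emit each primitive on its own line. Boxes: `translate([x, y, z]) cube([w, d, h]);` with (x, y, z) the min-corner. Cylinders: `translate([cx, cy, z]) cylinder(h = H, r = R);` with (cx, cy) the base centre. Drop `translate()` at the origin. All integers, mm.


translate([378, 161, 666]) cube([1662, 648, 45]);
translate([460, 243, 0]) cylinder(h = 666, r = 35);
translate([1958, 243, 0]) cylinder(h = 666, r = 35);
translate([460, 727, 0]) cylinder(h = 666, r = 35);
translate([1958, 727, 0]) cylinder(h = 666, r = 35);


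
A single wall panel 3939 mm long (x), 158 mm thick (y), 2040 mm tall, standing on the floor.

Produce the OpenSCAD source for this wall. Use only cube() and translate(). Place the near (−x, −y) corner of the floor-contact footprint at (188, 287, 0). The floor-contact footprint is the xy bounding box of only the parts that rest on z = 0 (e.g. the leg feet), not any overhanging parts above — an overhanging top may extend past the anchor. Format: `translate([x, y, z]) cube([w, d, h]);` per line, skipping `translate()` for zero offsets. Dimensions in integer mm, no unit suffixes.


translate([188, 287, 0]) cube([3939, 158, 2040]);


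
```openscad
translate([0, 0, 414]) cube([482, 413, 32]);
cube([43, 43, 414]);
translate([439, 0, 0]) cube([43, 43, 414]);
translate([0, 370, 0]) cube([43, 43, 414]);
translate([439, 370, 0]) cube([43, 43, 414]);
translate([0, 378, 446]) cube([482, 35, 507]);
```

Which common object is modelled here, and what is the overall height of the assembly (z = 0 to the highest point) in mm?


A chair. The overall height is 953 mm.

A slab on four corner posts with a tall panel at the back — a chair. The seat slab sits at z = 414 with thickness 32, and the 507 mm backrest starts at the seat top, so the overall height is 414 + 32 + 507 = 953 mm.


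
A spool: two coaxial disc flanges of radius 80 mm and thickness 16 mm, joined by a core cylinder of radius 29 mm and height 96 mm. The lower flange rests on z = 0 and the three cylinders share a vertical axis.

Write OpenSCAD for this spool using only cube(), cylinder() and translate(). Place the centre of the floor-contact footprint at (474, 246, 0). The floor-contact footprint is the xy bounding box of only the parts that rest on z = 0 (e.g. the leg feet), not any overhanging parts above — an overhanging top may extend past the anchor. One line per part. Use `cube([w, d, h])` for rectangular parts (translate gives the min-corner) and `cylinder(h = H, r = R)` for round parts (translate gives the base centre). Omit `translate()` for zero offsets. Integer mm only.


translate([474, 246, 0]) cylinder(h = 16, r = 80);
translate([474, 246, 16]) cylinder(h = 96, r = 29);
translate([474, 246, 112]) cylinder(h = 16, r = 80);


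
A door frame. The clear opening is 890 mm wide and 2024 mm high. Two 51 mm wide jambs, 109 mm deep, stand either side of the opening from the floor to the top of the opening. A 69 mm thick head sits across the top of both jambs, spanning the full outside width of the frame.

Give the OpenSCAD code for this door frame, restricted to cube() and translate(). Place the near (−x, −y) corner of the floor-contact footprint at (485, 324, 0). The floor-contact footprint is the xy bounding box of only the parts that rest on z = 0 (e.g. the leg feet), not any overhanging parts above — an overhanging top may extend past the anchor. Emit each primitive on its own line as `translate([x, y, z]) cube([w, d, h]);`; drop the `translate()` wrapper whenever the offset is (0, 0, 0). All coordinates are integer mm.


translate([485, 324, 0]) cube([51, 109, 2024]);
translate([1426, 324, 0]) cube([51, 109, 2024]);
translate([485, 324, 2024]) cube([992, 109, 69]);


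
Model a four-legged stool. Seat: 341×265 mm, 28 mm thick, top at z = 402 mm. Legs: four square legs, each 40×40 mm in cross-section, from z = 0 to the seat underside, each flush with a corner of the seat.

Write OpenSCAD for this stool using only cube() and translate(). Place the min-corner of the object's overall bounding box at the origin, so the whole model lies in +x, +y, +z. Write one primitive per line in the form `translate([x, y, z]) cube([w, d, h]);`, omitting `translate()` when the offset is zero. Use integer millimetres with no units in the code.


// leg_h = 402 - 28 = 374
translate([0, 0, 374]) cube([341, 265, 28]);
cube([40, 40, 374]);
translate([301, 0, 0]) cube([40, 40, 374]);
translate([0, 225, 0]) cube([40, 40, 374]);
translate([301, 225, 0]) cube([40, 40, 374]);


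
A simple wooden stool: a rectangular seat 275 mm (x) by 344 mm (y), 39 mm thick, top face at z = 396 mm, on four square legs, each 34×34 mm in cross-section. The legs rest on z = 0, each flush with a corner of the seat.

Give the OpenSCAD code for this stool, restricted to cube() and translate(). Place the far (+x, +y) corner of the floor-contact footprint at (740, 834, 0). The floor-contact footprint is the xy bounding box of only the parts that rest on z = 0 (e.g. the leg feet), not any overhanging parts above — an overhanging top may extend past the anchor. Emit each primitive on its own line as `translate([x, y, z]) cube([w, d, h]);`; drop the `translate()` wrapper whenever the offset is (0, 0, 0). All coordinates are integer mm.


translate([465, 490, 357]) cube([275, 344, 39]);
translate([465, 490, 0]) cube([34, 34, 357]);
translate([706, 490, 0]) cube([34, 34, 357]);
translate([465, 800, 0]) cube([34, 34, 357]);
translate([706, 800, 0]) cube([34, 34, 357]);


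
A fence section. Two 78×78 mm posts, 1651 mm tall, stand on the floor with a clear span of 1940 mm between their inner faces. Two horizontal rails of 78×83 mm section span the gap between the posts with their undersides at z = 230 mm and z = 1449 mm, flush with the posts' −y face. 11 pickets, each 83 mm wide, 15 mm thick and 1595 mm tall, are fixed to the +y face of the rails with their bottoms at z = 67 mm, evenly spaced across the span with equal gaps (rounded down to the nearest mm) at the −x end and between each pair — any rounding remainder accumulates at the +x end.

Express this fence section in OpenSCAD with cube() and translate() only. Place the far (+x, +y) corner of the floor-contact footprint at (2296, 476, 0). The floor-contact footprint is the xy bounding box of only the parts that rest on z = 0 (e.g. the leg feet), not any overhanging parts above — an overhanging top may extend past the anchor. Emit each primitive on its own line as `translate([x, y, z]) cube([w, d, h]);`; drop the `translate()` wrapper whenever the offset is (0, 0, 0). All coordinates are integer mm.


translate([200, 398, 0]) cube([78, 78, 1651]);
translate([2218, 398, 0]) cube([78, 78, 1651]);
translate([278, 398, 230]) cube([1940, 78, 83]);
translate([278, 398, 1449]) cube([1940, 78, 83]);
translate([363, 476, 67]) cube([83, 15, 1595]);
translate([531, 476, 67]) cube([83, 15, 1595]);
translate([699, 476, 67]) cube([83, 15, 1595]);
translate([867, 476, 67]) cube([83, 15, 1595]);
translate([1035, 476, 67]) cube([83, 15, 1595]);
translate([1203, 476, 67]) cube([83, 15, 1595]);
translate([1371, 476, 67]) cube([83, 15, 1595]);
translate([1539, 476, 67]) cube([83, 15, 1595]);
translate([1707, 476, 67]) cube([83, 15, 1595]);
translate([1875, 476, 67]) cube([83, 15, 1595]);
translate([2043, 476, 67]) cube([83, 15, 1595]);


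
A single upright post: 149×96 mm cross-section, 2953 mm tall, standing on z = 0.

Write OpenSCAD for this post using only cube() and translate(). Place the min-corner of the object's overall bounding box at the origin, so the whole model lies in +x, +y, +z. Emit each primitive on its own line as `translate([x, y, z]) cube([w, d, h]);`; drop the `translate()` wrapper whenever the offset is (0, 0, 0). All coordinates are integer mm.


cube([149, 96, 2953]);


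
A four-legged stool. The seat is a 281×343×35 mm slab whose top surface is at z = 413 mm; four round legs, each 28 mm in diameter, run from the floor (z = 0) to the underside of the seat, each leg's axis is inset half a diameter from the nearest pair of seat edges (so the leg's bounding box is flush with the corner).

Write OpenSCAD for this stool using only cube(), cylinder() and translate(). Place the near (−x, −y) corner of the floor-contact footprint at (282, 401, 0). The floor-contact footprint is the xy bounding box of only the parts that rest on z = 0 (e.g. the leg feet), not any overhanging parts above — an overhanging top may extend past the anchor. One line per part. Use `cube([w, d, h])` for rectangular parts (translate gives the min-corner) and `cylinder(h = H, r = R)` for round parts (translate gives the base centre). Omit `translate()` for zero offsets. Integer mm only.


translate([282, 401, 378]) cube([281, 343, 35]);
translate([296, 415, 0]) cylinder(h = 378, r = 14);
translate([549, 415, 0]) cylinder(h = 378, r = 14);
translate([296, 730, 0]) cylinder(h = 378, r = 14);
translate([549, 730, 0]) cylinder(h = 378, r = 14);


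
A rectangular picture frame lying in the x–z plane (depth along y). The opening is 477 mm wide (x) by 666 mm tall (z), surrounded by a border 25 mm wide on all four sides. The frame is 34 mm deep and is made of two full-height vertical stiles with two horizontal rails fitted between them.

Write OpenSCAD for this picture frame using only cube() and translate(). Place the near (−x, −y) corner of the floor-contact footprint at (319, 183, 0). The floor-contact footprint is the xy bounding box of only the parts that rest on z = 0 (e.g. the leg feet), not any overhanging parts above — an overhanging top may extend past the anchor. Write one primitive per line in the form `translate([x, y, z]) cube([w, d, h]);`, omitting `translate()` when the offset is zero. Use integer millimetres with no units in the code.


translate([319, 183, 0]) cube([25, 34, 716]);
translate([821, 183, 0]) cube([25, 34, 716]);
translate([344, 183, 0]) cube([477, 34, 25]);
translate([344, 183, 691]) cube([477, 34, 25]);


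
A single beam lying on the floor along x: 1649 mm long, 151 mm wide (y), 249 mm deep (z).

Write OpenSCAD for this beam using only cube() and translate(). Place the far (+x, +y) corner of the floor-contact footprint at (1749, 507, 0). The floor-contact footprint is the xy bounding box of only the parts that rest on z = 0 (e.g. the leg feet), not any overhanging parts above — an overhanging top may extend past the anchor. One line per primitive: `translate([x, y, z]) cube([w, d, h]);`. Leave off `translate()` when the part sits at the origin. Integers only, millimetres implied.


translate([100, 356, 0]) cube([1649, 151, 249]);


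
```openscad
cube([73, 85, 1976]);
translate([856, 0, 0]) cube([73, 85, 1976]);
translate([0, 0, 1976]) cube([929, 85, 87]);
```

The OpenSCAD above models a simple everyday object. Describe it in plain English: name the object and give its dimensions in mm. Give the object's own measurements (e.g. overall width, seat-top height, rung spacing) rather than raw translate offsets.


A door frame. The clear opening is 783 mm wide and 1976 mm high. Two 73 mm wide jambs, 85 mm deep, stand either side of the opening from the floor to the top of the opening. A 87 mm thick head sits across the top of both jambs, spanning the full outside width of the frame.


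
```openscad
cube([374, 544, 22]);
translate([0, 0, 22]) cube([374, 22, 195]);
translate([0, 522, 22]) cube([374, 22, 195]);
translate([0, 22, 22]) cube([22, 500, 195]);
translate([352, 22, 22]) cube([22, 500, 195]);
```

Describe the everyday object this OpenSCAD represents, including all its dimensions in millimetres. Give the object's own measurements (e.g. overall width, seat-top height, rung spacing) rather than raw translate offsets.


An open-topped rectangular box: outside dimensions 374×544×217 mm, with a uniform wall and base thickness of 22 mm. The base is a full 374×544 slab on the floor; four walls sit on top of the base. The front and back walls (the −y and +y sides) span the full width; the two side walls fit between them.


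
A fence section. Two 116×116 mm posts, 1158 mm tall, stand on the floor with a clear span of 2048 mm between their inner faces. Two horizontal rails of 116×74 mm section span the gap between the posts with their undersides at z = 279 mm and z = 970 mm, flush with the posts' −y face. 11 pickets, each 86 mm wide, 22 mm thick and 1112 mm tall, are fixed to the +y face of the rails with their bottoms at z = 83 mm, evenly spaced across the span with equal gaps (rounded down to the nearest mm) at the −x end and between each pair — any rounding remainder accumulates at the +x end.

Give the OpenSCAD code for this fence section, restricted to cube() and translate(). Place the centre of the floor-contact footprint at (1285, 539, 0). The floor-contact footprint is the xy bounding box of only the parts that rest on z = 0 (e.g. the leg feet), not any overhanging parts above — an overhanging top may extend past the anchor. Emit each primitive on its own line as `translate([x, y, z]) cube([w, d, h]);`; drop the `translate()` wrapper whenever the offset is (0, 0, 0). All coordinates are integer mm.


translate([145, 481, 0]) cube([116, 116, 1158]);
translate([2309, 481, 0]) cube([116, 116, 1158]);
translate([261, 481, 279]) cube([2048, 116, 74]);
translate([261, 481, 970]) cube([2048, 116, 74]);
translate([352, 597, 83]) cube([86, 22, 1112]);
translate([529, 597, 83]) cube([86, 22, 1112]);
translate([706, 597, 83]) cube([86, 22, 1112]);
translate([883, 597, 83]) cube([86, 22, 1112]);
translate([1060, 597, 83]) cube([86, 22, 1112]);
translate([1237, 597, 83]) cube([86, 22, 1112]);
translate([1414, 597, 83]) cube([86, 22, 1112]);
translate([1591, 597, 83]) cube([86, 22, 1112]);
translate([1768, 597, 83]) cube([86, 22, 1112]);
translate([1945, 597, 83]) cube([86, 22, 1112]);
translate([2122, 597, 83]) cube([86, 22, 1112]);


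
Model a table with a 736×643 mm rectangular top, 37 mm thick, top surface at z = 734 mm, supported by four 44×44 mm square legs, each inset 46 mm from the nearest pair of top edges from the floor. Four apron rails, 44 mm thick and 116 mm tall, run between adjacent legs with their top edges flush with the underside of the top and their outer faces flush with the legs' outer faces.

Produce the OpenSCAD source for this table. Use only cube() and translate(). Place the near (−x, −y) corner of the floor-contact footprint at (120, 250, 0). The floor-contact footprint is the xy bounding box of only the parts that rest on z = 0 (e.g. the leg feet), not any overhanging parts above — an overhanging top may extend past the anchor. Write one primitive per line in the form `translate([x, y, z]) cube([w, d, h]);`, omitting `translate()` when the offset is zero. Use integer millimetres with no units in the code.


translate([74, 204, 697]) cube([736, 643, 37]);
translate([120, 250, 0]) cube([44, 44, 697]);
translate([720, 250, 0]) cube([44, 44, 697]);
translate([120, 757, 0]) cube([44, 44, 697]);
translate([720, 757, 0]) cube([44, 44, 697]);
translate([164, 250, 581]) cube([556, 44, 116]);
translate([164, 757, 581]) cube([556, 44, 116]);
translate([120, 294, 581]) cube([44, 463, 116]);
translate([720, 294, 581]) cube([44, 463, 116]);


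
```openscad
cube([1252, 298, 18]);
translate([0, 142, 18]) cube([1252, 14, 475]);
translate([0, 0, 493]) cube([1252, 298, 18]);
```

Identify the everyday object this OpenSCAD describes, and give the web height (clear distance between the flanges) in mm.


An I-beam. The web height is 475 mm.

Two wide flanges with a thin centred web — an I-beam. Overall 511 mm minus two 18 mm flanges gives a web of 511 − 2·18 = 475 mm.


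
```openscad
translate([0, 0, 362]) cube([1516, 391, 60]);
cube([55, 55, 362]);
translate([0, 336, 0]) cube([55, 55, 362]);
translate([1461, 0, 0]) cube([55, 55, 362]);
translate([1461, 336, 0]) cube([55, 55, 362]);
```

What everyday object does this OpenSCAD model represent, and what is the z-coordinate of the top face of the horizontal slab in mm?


A bench. The seat-top height is 422 mm.

A long slab on four corner posts — a bench. The slab sits at z = 362 with thickness 60, so the top is 362 + 60 = 422 mm.


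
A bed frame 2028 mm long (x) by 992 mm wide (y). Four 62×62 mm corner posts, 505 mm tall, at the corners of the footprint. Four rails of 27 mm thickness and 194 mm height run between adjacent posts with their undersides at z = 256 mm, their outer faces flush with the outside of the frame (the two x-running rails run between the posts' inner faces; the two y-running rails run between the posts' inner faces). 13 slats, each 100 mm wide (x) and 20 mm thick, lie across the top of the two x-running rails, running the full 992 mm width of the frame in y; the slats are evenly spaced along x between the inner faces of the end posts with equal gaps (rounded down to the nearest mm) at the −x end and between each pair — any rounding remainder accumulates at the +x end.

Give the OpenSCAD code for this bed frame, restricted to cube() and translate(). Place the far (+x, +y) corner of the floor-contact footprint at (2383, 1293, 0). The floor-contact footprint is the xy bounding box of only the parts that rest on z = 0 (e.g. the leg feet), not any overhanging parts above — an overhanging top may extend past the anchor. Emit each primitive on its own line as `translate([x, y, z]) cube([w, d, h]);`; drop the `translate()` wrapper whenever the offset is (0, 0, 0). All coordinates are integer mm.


translate([355, 301, 0]) cube([62, 62, 505]);
translate([355, 1231, 0]) cube([62, 62, 505]);
translate([2321, 301, 0]) cube([62, 62, 505]);
translate([2321, 1231, 0]) cube([62, 62, 505]);
translate([417, 301, 256]) cube([1904, 27, 194]);
translate([417, 1266, 256]) cube([1904, 27, 194]);
translate([355, 363, 256]) cube([27, 868, 194]);
translate([2356, 363, 256]) cube([27, 868, 194]);
translate([460, 301, 450]) cube([100, 992, 20]);
translate([603, 301, 450]) cube([100, 992, 20]);
translate([746, 301, 450]) cube([100, 992, 20]);
translate([889, 301, 450]) cube([100, 992, 20]);
translate([1032, 301, 450]) cube([100, 992, 20]);
translate([1175, 301, 450]) cube([100, 992, 20]);
translate([1318, 301, 450]) cube([100, 992, 20]);
translate([1461, 301, 450]) cube([100, 992, 20]);
translate([1604, 301, 450]) cube([100, 992, 20]);
translate([1747, 301, 450]) cube([100, 992, 20]);
translate([1890, 301, 450]) cube([100, 992, 20]);
translate([2033, 301, 450]) cube([100, 992, 20]);
translate([2176, 301, 450]) cube([100, 992, 20]);


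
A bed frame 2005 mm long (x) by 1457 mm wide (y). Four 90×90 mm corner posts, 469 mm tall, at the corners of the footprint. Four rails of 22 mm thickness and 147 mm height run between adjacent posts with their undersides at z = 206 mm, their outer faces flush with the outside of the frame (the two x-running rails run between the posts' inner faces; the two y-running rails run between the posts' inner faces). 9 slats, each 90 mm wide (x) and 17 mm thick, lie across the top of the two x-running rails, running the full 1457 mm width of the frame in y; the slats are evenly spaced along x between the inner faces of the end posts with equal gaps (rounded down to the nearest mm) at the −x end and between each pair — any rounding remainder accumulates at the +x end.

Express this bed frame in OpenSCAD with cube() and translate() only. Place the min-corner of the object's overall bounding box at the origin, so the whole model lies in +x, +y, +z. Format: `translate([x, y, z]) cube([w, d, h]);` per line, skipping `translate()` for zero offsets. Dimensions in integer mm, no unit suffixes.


cube([90, 90, 469]);
translate([0, 1367, 0]) cube([90, 90, 469]);
translate([1915, 0, 0]) cube([90, 90, 469]);
translate([1915, 1367, 0]) cube([90, 90, 469]);
translate([90, 0, 206]) cube([1825, 22, 147]);
translate([90, 1435, 206]) cube([1825, 22, 147]);
translate([0, 90, 206]) cube([22, 1277, 147]);
translate([1983, 90, 206]) cube([22, 1277, 147]);
translate([191, 0, 353]) cube([90, 1457, 17]);
translate([382, 0, 353]) cube([90, 1457, 17]);
translate([573, 0, 353]) cube([90, 1457, 17]);
translate([764, 0, 353]) cube([90, 1457, 17]);
translate([955, 0, 353]) cube([90, 1457, 17]);
translate([1146, 0, 353]) cube([90, 1457, 17]);
translate([1337, 0, 353]) cube([90, 1457, 17]);
translate([1528, 0, 353]) cube([90, 1457, 17]);
translate([1719, 0, 353]) cube([90, 1457, 17]);


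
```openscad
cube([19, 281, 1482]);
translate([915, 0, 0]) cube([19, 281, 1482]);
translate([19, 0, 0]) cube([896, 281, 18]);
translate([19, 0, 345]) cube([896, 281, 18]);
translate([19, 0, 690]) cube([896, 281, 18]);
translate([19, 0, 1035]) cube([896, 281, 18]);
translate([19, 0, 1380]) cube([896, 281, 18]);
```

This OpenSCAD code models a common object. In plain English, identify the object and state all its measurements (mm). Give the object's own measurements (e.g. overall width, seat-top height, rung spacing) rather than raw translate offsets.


An open bookshelf. Two side panels, each 19 mm thick, 281 mm deep and 1482 mm tall, stand 934 mm apart (outside-to-outside). Between them sit 5 shelves, each 18 mm thick and 281 mm deep, spanning the full gap between the sides. The bottom shelf rests on the floor (its underside at z = 0) and the clear gap between one shelf's top and the next shelf's underside is 327 mm.


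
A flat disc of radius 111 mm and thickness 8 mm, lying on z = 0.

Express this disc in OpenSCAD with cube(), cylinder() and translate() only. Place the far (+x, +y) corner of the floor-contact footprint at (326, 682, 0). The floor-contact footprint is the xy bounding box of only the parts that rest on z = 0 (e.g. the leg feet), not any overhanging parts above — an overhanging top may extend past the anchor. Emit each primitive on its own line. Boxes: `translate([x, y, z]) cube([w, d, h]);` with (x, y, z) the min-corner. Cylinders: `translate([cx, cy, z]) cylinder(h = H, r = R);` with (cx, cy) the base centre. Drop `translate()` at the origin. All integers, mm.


translate([215, 571, 0]) cylinder(h = 8, r = 111);


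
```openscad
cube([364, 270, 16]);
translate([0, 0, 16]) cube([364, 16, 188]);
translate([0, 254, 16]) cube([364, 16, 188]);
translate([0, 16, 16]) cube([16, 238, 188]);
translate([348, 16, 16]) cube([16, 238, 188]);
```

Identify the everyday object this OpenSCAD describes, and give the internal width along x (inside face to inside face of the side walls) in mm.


An open box. The internal width is 332 mm.

A 364×270 base slab with four walls standing on it — an open box. The base is 364 mm wide and the walls are 16 mm thick, so the internal width is 364 − 2 × 16 = 332 mm.


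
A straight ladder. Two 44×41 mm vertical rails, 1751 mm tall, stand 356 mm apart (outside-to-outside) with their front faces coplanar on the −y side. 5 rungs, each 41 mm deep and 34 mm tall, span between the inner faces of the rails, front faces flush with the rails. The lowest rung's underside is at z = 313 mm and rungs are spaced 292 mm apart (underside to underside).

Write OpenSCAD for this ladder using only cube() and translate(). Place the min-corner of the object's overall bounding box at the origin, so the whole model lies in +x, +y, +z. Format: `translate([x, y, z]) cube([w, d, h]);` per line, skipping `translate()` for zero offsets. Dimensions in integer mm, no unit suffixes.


cube([44, 41, 1751]);
translate([312, 0, 0]) cube([44, 41, 1751]);
translate([44, 0, 313]) cube([268, 41, 34]);
translate([44, 0, 605]) cube([268, 41, 34]);
translate([44, 0, 897]) cube([268, 41, 34]);
translate([44, 0, 1189]) cube([268, 41, 34]);
translate([44, 0, 1481]) cube([268, 41, 34]);


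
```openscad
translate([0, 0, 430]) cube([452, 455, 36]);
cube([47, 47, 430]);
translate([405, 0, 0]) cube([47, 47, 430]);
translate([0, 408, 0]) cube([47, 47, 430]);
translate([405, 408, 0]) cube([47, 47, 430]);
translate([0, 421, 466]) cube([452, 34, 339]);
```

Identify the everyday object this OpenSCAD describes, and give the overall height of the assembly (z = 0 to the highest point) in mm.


A chair. The overall height is 805 mm.

A slab on four corner posts with a tall panel at the back — a chair. The seat slab sits at z = 430 with thickness 36, and the 339 mm backrest starts at the seat top, so the overall height is 430 + 36 + 339 = 805 mm.
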